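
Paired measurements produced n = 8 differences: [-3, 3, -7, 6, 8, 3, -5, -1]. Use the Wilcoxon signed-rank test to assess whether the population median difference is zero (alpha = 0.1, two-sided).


Step 1: Drop any zero differences (none here) and take |d_i|.
|d| = [3, 3, 7, 6, 8, 3, 5, 1]
Step 2: Midrank |d_i| (ties get averaged ranks).
ranks: |3|->3, |3|->3, |7|->7, |6|->6, |8|->8, |3|->3, |5|->5, |1|->1
Step 3: Attach original signs; sum ranks with positive sign and with negative sign.
W+ = 3 + 6 + 8 + 3 = 20
W- = 3 + 7 + 5 + 1 = 16
(Check: W+ + W- = 36 should equal n(n+1)/2 = 36.)
Step 4: Test statistic W = min(W+, W-) = 16.
Step 5: Ties in |d|, so use the tie-corrected normal approximation.
        E[W] = n(n+1)/4 = 8*9/4 = 18.
        Tie groups: |d|=3 (t=3); sum(t^3 - t) = 24.
        Var[W] = n(n+1)(2n+1)/24 - sum(t^3-t)/48 = 1224/24 - 24/48 = 50.5.
        z = (W - E[W]) / sqrt(Var[W]) = (16 - 18) / 7.1063 = -0.2814.
        Two-sided p = 2*Phi(z) = 0.778374.
Step 6: alpha = 0.1. fail to reject H0.

W+ = 20, W- = 16, W = min = 16, p = 0.778374, fail to reject H0.


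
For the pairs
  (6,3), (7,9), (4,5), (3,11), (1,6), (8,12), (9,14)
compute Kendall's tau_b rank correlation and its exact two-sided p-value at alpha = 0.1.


Step 1: Enumerate the 21 unordered pairs (i,j) with i<j and classify each by sign(x_j-x_i) * sign(y_j-y_i).
  (1,2):dx=+1,dy=+6->C; (1,3):dx=-2,dy=+2->D; (1,4):dx=-3,dy=+8->D; (1,5):dx=-5,dy=+3->D
  (1,6):dx=+2,dy=+9->C; (1,7):dx=+3,dy=+11->C; (2,3):dx=-3,dy=-4->C; (2,4):dx=-4,dy=+2->D
  (2,5):dx=-6,dy=-3->C; (2,6):dx=+1,dy=+3->C; (2,7):dx=+2,dy=+5->C; (3,4):dx=-1,dy=+6->D
  (3,5):dx=-3,dy=+1->D; (3,6):dx=+4,dy=+7->C; (3,7):dx=+5,dy=+9->C; (4,5):dx=-2,dy=-5->C
  (4,6):dx=+5,dy=+1->C; (4,7):dx=+6,dy=+3->C; (5,6):dx=+7,dy=+6->C; (5,7):dx=+8,dy=+8->C
  (6,7):dx=+1,dy=+2->C
Step 2: C = 15, D = 6, total pairs = 21.
Step 3: tau = (C - D)/(n(n-1)/2) = (15 - 6)/21 = 0.428571.
Step 4: Exact two-sided p-value (enumerate n! = 5040 permutations of y under H0): p = 0.238889.
Step 5: alpha = 0.1. fail to reject H0.

tau_b = 0.4286 (C=15, D=6), p = 0.238889, fail to reject H0.


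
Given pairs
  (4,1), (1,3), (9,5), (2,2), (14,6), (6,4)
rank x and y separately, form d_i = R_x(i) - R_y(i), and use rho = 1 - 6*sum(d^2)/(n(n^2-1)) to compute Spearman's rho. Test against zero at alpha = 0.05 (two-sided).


Step 1: Rank x and y separately (midranks; no ties here).
rank(x): 4->3, 1->1, 9->5, 2->2, 14->6, 6->4
rank(y): 1->1, 3->3, 5->5, 2->2, 6->6, 4->4
Step 2: d_i = R_x(i) - R_y(i); compute d_i^2.
  (3-1)^2=4, (1-3)^2=4, (5-5)^2=0, (2-2)^2=0, (6-6)^2=0, (4-4)^2=0
sum(d^2) = 8.
Step 3: rho = 1 - 6*8 / (6*(6^2 - 1)) = 1 - 48/210 = 0.771429.
Step 4: Under H0, t = rho * sqrt((n-2)/(1-rho^2)) = 2.4247 ~ t(4).
Step 5: Two-sided p-value from the t-distribution with 4 df = 0.072397.
Step 6: alpha = 0.05. fail to reject H0.

rho = 0.7714, p = 0.072397, fail to reject H0 at alpha = 0.05.


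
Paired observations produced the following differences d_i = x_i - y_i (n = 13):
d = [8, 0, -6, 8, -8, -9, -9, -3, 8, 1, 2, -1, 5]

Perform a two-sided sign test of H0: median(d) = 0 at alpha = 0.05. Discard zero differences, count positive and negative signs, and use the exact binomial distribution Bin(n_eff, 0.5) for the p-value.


Step 1: Discard zero differences. Original n = 13; n_eff = number of nonzero differences = 12.
Nonzero differences (with sign): +8, -6, +8, -8, -9, -9, -3, +8, +1, +2, -1, +5
Step 2: Count signs: positive = 6, negative = 6.
Step 3: Under H0: P(positive) = 0.5, so the number of positives S ~ Bin(12, 0.5).
Step 4: Two-sided exact p-value = sum of Bin(12,0.5) probabilities at or below the observed probability = 1.000000.
Step 5: alpha = 0.05. fail to reject H0.

n_eff = 12, pos = 6, neg = 6, p = 1.000000, fail to reject H0.


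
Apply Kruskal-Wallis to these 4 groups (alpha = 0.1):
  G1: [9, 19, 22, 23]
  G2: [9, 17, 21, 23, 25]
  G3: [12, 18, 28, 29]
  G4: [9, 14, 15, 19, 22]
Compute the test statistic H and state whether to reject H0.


Step 1: Combine all N = 18 observations and assign midranks.
sorted (value, group, rank): (9,G1,2), (9,G2,2), (9,G4,2), (12,G3,4), (14,G4,5), (15,G4,6), (17,G2,7), (18,G3,8), (19,G1,9.5), (19,G4,9.5), (21,G2,11), (22,G1,12.5), (22,G4,12.5), (23,G1,14.5), (23,G2,14.5), (25,G2,16), (28,G3,17), (29,G3,18)
Step 2: Sum ranks within each group.
R_1 = 38.5 (n_1 = 4)
R_2 = 50.5 (n_2 = 5)
R_3 = 47 (n_3 = 4)
R_4 = 35 (n_4 = 5)
Step 3: H = 12/(N(N+1)) * sum(R_i^2/n_i) - 3(N+1)
     = 12/(18*19) * (38.5^2/4 + 50.5^2/5 + 47^2/4 + 35^2/5) - 3*19
     = 0.035088 * 1677.86 - 57
     = 1.872368.
Step 4: Ties present; correction factor C = 1 - 42/(18^3 - 18) = 0.992776. Corrected H = 1.872368 / 0.992776 = 1.885993.
Step 5: Under H0, H ~ chi^2(3); p-value = 0.596403.
Step 6: alpha = 0.1. fail to reject H0.

H = 1.8860, df = 3, p = 0.596403, fail to reject H0.


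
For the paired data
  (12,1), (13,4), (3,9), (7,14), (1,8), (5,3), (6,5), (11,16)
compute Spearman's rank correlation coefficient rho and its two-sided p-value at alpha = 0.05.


Step 1: Rank x and y separately (midranks; no ties here).
rank(x): 12->7, 13->8, 3->2, 7->5, 1->1, 5->3, 6->4, 11->6
rank(y): 1->1, 4->3, 9->6, 14->7, 8->5, 3->2, 5->4, 16->8
Step 2: d_i = R_x(i) - R_y(i); compute d_i^2.
  (7-1)^2=36, (8-3)^2=25, (2-6)^2=16, (5-7)^2=4, (1-5)^2=16, (3-2)^2=1, (4-4)^2=0, (6-8)^2=4
sum(d^2) = 102.
Step 3: rho = 1 - 6*102 / (8*(8^2 - 1)) = 1 - 612/504 = -0.214286.
Step 4: Under H0, t = rho * sqrt((n-2)/(1-rho^2)) = -0.5374 ~ t(6).
Step 5: Two-sided p-value from the t-distribution with 6 df = 0.610344.
Step 6: alpha = 0.05. fail to reject H0.

rho = -0.2143, p = 0.610344, fail to reject H0 at alpha = 0.05.


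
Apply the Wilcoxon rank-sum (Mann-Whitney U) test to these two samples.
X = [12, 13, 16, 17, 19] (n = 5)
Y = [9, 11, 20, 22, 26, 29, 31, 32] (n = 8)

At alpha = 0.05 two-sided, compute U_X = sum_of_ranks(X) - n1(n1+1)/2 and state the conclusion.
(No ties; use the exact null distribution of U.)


Step 1: Combine and sort all 13 observations; assign midranks.
sorted (value, group): (9,Y), (11,Y), (12,X), (13,X), (16,X), (17,X), (19,X), (20,Y), (22,Y), (26,Y), (29,Y), (31,Y), (32,Y)
ranks: 9->1, 11->2, 12->3, 13->4, 16->5, 17->6, 19->7, 20->8, 22->9, 26->10, 29->11, 31->12, 32->13
Step 2: Rank sum for X: R1 = 3 + 4 + 5 + 6 + 7 = 25.
Step 3: U_X = R1 - n1(n1+1)/2 = 25 - 5*6/2 = 25 - 15 = 10.
       U_Y = n1*n2 - U_X = 40 - 10 = 30.
Step 4: No ties, so the exact null distribution of U (based on enumerating the C(13,5) = 1287 equally likely rank assignments) gives the two-sided p-value.
Step 5: p-value = 0.170940; compare to alpha = 0.05. fail to reject H0.

U_X = 10, p = 0.170940, fail to reject H0 at alpha = 0.05.


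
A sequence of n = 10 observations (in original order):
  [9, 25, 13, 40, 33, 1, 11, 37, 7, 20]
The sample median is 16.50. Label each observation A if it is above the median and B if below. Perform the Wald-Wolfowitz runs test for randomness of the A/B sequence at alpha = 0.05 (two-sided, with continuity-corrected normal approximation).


Step 1: Compute median = 16.50; label A = above, B = below.
Labels in order: BABAABBABA  (n_A = 5, n_B = 5)
Step 2: Count runs R = 8.
Step 3: Under H0 (random ordering), E[R] = 2*n_A*n_B/(n_A+n_B) + 1 = 2*5*5/10 + 1 = 6.0000.
        Var[R] = 2*n_A*n_B*(2*n_A*n_B - n_A - n_B) / ((n_A+n_B)^2 * (n_A+n_B-1)) = 2000/900 = 2.2222.
        SD[R] = 1.4907.
Step 4: Continuity-corrected z = (R - 0.5 - E[R]) / SD[R] = (8 - 0.5 - 6.0000) / 1.4907 = 1.0062.
Step 5: Two-sided p-value via normal approximation = 2*(1 - Phi(|z|)) = 0.314305.
Step 6: alpha = 0.05. fail to reject H0.

R = 8, z = 1.0062, p = 0.314305, fail to reject H0.


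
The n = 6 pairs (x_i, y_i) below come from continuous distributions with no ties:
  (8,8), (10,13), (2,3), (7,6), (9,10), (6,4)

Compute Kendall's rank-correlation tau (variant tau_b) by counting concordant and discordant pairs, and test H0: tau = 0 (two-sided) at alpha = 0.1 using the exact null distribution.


Step 1: Enumerate the 15 unordered pairs (i,j) with i<j and classify each by sign(x_j-x_i) * sign(y_j-y_i).
  (1,2):dx=+2,dy=+5->C; (1,3):dx=-6,dy=-5->C; (1,4):dx=-1,dy=-2->C; (1,5):dx=+1,dy=+2->C
  (1,6):dx=-2,dy=-4->C; (2,3):dx=-8,dy=-10->C; (2,4):dx=-3,dy=-7->C; (2,5):dx=-1,dy=-3->C
  (2,6):dx=-4,dy=-9->C; (3,4):dx=+5,dy=+3->C; (3,5):dx=+7,dy=+7->C; (3,6):dx=+4,dy=+1->C
  (4,5):dx=+2,dy=+4->C; (4,6):dx=-1,dy=-2->C; (5,6):dx=-3,dy=-6->C
Step 2: C = 15, D = 0, total pairs = 15.
Step 3: tau = (C - D)/(n(n-1)/2) = (15 - 0)/15 = 1.000000.
Step 4: Exact two-sided p-value (enumerate n! = 720 permutations of y under H0): p = 0.002778.
Step 5: alpha = 0.1. reject H0.

tau_b = 1.0000 (C=15, D=0), p = 0.002778, reject H0.


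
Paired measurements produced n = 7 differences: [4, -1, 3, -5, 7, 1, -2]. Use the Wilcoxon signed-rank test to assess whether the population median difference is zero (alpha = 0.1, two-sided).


Step 1: Drop any zero differences (none here) and take |d_i|.
|d| = [4, 1, 3, 5, 7, 1, 2]
Step 2: Midrank |d_i| (ties get averaged ranks).
ranks: |4|->5, |1|->1.5, |3|->4, |5|->6, |7|->7, |1|->1.5, |2|->3
Step 3: Attach original signs; sum ranks with positive sign and with negative sign.
W+ = 5 + 4 + 7 + 1.5 = 17.5
W- = 1.5 + 6 + 3 = 10.5
(Check: W+ + W- = 28 should equal n(n+1)/2 = 28.)
Step 4: Test statistic W = min(W+, W-) = 10.5.
Step 5: Ties in |d|, so use the tie-corrected normal approximation.
        E[W] = n(n+1)/4 = 7*8/4 = 14.
        Tie groups: |d|=1 (t=2); sum(t^3 - t) = 6.
        Var[W] = n(n+1)(2n+1)/24 - sum(t^3-t)/48 = 840/24 - 6/48 = 34.875.
        z = (W - E[W]) / sqrt(Var[W]) = (10.5 - 14) / 5.9055 = -0.5927.
        Two-sided p = 2*Phi(z) = 0.553404.
Step 6: alpha = 0.1. fail to reject H0.

W+ = 17.5, W- = 10.5, W = min = 10.5, p = 0.553404, fail to reject H0.


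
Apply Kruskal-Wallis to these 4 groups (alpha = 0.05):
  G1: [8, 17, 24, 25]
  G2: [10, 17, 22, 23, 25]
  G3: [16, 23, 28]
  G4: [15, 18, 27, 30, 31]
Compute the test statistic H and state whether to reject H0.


Step 1: Combine all N = 17 observations and assign midranks.
sorted (value, group, rank): (8,G1,1), (10,G2,2), (15,G4,3), (16,G3,4), (17,G1,5.5), (17,G2,5.5), (18,G4,7), (22,G2,8), (23,G2,9.5), (23,G3,9.5), (24,G1,11), (25,G1,12.5), (25,G2,12.5), (27,G4,14), (28,G3,15), (30,G4,16), (31,G4,17)
Step 2: Sum ranks within each group.
R_1 = 30 (n_1 = 4)
R_2 = 37.5 (n_2 = 5)
R_3 = 28.5 (n_3 = 3)
R_4 = 57 (n_4 = 5)
Step 3: H = 12/(N(N+1)) * sum(R_i^2/n_i) - 3(N+1)
     = 12/(17*18) * (30^2/4 + 37.5^2/5 + 28.5^2/3 + 57^2/5) - 3*18
     = 0.039216 * 1426.8 - 54
     = 1.952941.
Step 4: Ties present; correction factor C = 1 - 18/(17^3 - 17) = 0.996324. Corrected H = 1.952941 / 0.996324 = 1.960148.
Step 5: Under H0, H ~ chi^2(3); p-value = 0.580719.
Step 6: alpha = 0.05. fail to reject H0.

H = 1.9601, df = 3, p = 0.580719, fail to reject H0.


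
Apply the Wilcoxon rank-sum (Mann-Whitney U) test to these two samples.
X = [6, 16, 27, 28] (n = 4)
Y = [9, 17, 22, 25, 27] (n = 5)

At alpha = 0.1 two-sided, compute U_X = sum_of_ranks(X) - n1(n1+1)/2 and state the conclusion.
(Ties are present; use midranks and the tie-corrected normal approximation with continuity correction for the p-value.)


Step 1: Combine and sort all 9 observations; assign midranks.
sorted (value, group): (6,X), (9,Y), (16,X), (17,Y), (22,Y), (25,Y), (27,X), (27,Y), (28,X)
ranks: 6->1, 9->2, 16->3, 17->4, 22->5, 25->6, 27->7.5, 27->7.5, 28->9
Step 2: Rank sum for X: R1 = 1 + 3 + 7.5 + 9 = 20.5.
Step 3: U_X = R1 - n1(n1+1)/2 = 20.5 - 4*5/2 = 20.5 - 10 = 10.5.
       U_Y = n1*n2 - U_X = 20 - 10.5 = 9.5.
Step 4: Ties are present, so use the tie-corrected normal approximation (with continuity correction) for the p-value.
Step 5: p-value = 1.000000; compare to alpha = 0.1. fail to reject H0.

U_X = 10.5, p = 1.000000, fail to reject H0 at alpha = 0.1.


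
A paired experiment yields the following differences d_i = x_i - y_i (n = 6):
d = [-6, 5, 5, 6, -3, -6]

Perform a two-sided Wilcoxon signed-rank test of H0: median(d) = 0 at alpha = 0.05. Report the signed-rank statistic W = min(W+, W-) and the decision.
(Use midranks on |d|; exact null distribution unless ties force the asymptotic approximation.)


Step 1: Drop any zero differences (none here) and take |d_i|.
|d| = [6, 5, 5, 6, 3, 6]
Step 2: Midrank |d_i| (ties get averaged ranks).
ranks: |6|->5, |5|->2.5, |5|->2.5, |6|->5, |3|->1, |6|->5
Step 3: Attach original signs; sum ranks with positive sign and with negative sign.
W+ = 2.5 + 2.5 + 5 = 10
W- = 5 + 1 + 5 = 11
(Check: W+ + W- = 21 should equal n(n+1)/2 = 21.)
Step 4: Test statistic W = min(W+, W-) = 10.
Step 5: Ties in |d|, so use the tie-corrected normal approximation.
        E[W] = n(n+1)/4 = 6*7/4 = 10.5.
        Tie groups: |d|=5 (t=2), |d|=6 (t=3); sum(t^3 - t) = 30.
        Var[W] = n(n+1)(2n+1)/24 - sum(t^3-t)/48 = 546/24 - 30/48 = 22.125.
        z = (W - E[W]) / sqrt(Var[W]) = (10 - 10.5) / 4.7037 = -0.1063.
        Two-sided p = 2*Phi(z) = 0.915345.
Step 6: alpha = 0.05. fail to reject H0.

W+ = 10, W- = 11, W = min = 10, p = 0.915345, fail to reject H0.


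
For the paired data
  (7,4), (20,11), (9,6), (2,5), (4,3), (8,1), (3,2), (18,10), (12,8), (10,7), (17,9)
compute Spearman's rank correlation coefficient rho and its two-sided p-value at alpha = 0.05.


Step 1: Rank x and y separately (midranks; no ties here).
rank(x): 7->4, 20->11, 9->6, 2->1, 4->3, 8->5, 3->2, 18->10, 12->8, 10->7, 17->9
rank(y): 4->4, 11->11, 6->6, 5->5, 3->3, 1->1, 2->2, 10->10, 8->8, 7->7, 9->9
Step 2: d_i = R_x(i) - R_y(i); compute d_i^2.
  (4-4)^2=0, (11-11)^2=0, (6-6)^2=0, (1-5)^2=16, (3-3)^2=0, (5-1)^2=16, (2-2)^2=0, (10-10)^2=0, (8-8)^2=0, (7-7)^2=0, (9-9)^2=0
sum(d^2) = 32.
Step 3: rho = 1 - 6*32 / (11*(11^2 - 1)) = 1 - 192/1320 = 0.854545.
Step 4: Under H0, t = rho * sqrt((n-2)/(1-rho^2)) = 4.9360 ~ t(9).
Step 5: Two-sided p-value from the t-distribution with 9 df = 0.000807.
Step 6: alpha = 0.05. reject H0.

rho = 0.8545, p = 0.000807, reject H0 at alpha = 0.05.


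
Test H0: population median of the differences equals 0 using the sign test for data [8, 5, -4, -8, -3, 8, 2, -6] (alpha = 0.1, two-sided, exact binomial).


Step 1: Discard zero differences. Original n = 8; n_eff = number of nonzero differences = 8.
Nonzero differences (with sign): +8, +5, -4, -8, -3, +8, +2, -6
Step 2: Count signs: positive = 4, negative = 4.
Step 3: Under H0: P(positive) = 0.5, so the number of positives S ~ Bin(8, 0.5).
Step 4: Two-sided exact p-value = sum of Bin(8,0.5) probabilities at or below the observed probability = 1.000000.
Step 5: alpha = 0.1. fail to reject H0.

n_eff = 8, pos = 4, neg = 4, p = 1.000000, fail to reject H0.


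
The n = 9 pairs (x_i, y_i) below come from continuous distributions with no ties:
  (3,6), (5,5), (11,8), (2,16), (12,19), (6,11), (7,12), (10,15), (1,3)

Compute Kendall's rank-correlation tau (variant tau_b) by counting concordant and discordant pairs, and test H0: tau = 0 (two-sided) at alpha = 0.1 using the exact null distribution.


Step 1: Enumerate the 36 unordered pairs (i,j) with i<j and classify each by sign(x_j-x_i) * sign(y_j-y_i).
  (1,2):dx=+2,dy=-1->D; (1,3):dx=+8,dy=+2->C; (1,4):dx=-1,dy=+10->D; (1,5):dx=+9,dy=+13->C
  (1,6):dx=+3,dy=+5->C; (1,7):dx=+4,dy=+6->C; (1,8):dx=+7,dy=+9->C; (1,9):dx=-2,dy=-3->C
  (2,3):dx=+6,dy=+3->C; (2,4):dx=-3,dy=+11->D; (2,5):dx=+7,dy=+14->C; (2,6):dx=+1,dy=+6->C
  (2,7):dx=+2,dy=+7->C; (2,8):dx=+5,dy=+10->C; (2,9):dx=-4,dy=-2->C; (3,4):dx=-9,dy=+8->D
  (3,5):dx=+1,dy=+11->C; (3,6):dx=-5,dy=+3->D; (3,7):dx=-4,dy=+4->D; (3,8):dx=-1,dy=+7->D
  (3,9):dx=-10,dy=-5->C; (4,5):dx=+10,dy=+3->C; (4,6):dx=+4,dy=-5->D; (4,7):dx=+5,dy=-4->D
  (4,8):dx=+8,dy=-1->D; (4,9):dx=-1,dy=-13->C; (5,6):dx=-6,dy=-8->C; (5,7):dx=-5,dy=-7->C
  (5,8):dx=-2,dy=-4->C; (5,9):dx=-11,dy=-16->C; (6,7):dx=+1,dy=+1->C; (6,8):dx=+4,dy=+4->C
  (6,9):dx=-5,dy=-8->C; (7,8):dx=+3,dy=+3->C; (7,9):dx=-6,dy=-9->C; (8,9):dx=-9,dy=-12->C
Step 2: C = 26, D = 10, total pairs = 36.
Step 3: tau = (C - D)/(n(n-1)/2) = (26 - 10)/36 = 0.444444.
Step 4: Exact two-sided p-value (enumerate n! = 362880 permutations of y under H0): p = 0.119439.
Step 5: alpha = 0.1. fail to reject H0.

tau_b = 0.4444 (C=26, D=10), p = 0.119439, fail to reject H0.


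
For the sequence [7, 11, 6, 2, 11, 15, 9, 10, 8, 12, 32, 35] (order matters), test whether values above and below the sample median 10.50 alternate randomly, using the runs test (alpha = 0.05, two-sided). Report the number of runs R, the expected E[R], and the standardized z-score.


Step 1: Compute median = 10.50; label A = above, B = below.
Labels in order: BABBAABBBAAA  (n_A = 6, n_B = 6)
Step 2: Count runs R = 6.
Step 3: Under H0 (random ordering), E[R] = 2*n_A*n_B/(n_A+n_B) + 1 = 2*6*6/12 + 1 = 7.0000.
        Var[R] = 2*n_A*n_B*(2*n_A*n_B - n_A - n_B) / ((n_A+n_B)^2 * (n_A+n_B-1)) = 4320/1584 = 2.7273.
        SD[R] = 1.6514.
Step 4: Continuity-corrected z = (R + 0.5 - E[R]) / SD[R] = (6 + 0.5 - 7.0000) / 1.6514 = -0.3028.
Step 5: Two-sided p-value via normal approximation = 2*(1 - Phi(|z|)) = 0.762069.
Step 6: alpha = 0.05. fail to reject H0.

R = 6, z = -0.3028, p = 0.762069, fail to reject H0.


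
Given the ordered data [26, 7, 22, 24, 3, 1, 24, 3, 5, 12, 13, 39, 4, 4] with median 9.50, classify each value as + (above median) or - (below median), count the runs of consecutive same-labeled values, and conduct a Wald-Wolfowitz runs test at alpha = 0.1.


Step 1: Compute median = 9.50; label A = above, B = below.
Labels in order: ABAABBABBAAABB  (n_A = 7, n_B = 7)
Step 2: Count runs R = 8.
Step 3: Under H0 (random ordering), E[R] = 2*n_A*n_B/(n_A+n_B) + 1 = 2*7*7/14 + 1 = 8.0000.
        Var[R] = 2*n_A*n_B*(2*n_A*n_B - n_A - n_B) / ((n_A+n_B)^2 * (n_A+n_B-1)) = 8232/2548 = 3.2308.
        SD[R] = 1.7974.
Step 4: R = E[R], so z = 0 with no continuity correction.
Step 5: Two-sided p-value via normal approximation = 2*(1 - Phi(|z|)) = 1.000000.
Step 6: alpha = 0.1. fail to reject H0.

R = 8, z = 0.0000, p = 1.000000, fail to reject H0.


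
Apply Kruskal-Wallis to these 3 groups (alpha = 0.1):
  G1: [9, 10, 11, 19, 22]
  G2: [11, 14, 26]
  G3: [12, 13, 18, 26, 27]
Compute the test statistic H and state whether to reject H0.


Step 1: Combine all N = 13 observations and assign midranks.
sorted (value, group, rank): (9,G1,1), (10,G1,2), (11,G1,3.5), (11,G2,3.5), (12,G3,5), (13,G3,6), (14,G2,7), (18,G3,8), (19,G1,9), (22,G1,10), (26,G2,11.5), (26,G3,11.5), (27,G3,13)
Step 2: Sum ranks within each group.
R_1 = 25.5 (n_1 = 5)
R_2 = 22 (n_2 = 3)
R_3 = 43.5 (n_3 = 5)
Step 3: H = 12/(N(N+1)) * sum(R_i^2/n_i) - 3(N+1)
     = 12/(13*14) * (25.5^2/5 + 22^2/3 + 43.5^2/5) - 3*14
     = 0.065934 * 669.833 - 42
     = 2.164835.
Step 4: Ties present; correction factor C = 1 - 12/(13^3 - 13) = 0.994505. Corrected H = 2.164835 / 0.994505 = 2.176796.
Step 5: Under H0, H ~ chi^2(2); p-value = 0.336756.
Step 6: alpha = 0.1. fail to reject H0.

H = 2.1768, df = 2, p = 0.336756, fail to reject H0.


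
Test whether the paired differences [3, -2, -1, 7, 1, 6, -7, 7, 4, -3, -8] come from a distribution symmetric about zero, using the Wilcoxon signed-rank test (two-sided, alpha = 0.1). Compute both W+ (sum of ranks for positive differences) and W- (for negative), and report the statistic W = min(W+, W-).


Step 1: Drop any zero differences (none here) and take |d_i|.
|d| = [3, 2, 1, 7, 1, 6, 7, 7, 4, 3, 8]
Step 2: Midrank |d_i| (ties get averaged ranks).
ranks: |3|->4.5, |2|->3, |1|->1.5, |7|->9, |1|->1.5, |6|->7, |7|->9, |7|->9, |4|->6, |3|->4.5, |8|->11
Step 3: Attach original signs; sum ranks with positive sign and with negative sign.
W+ = 4.5 + 9 + 1.5 + 7 + 9 + 6 = 37
W- = 3 + 1.5 + 9 + 4.5 + 11 = 29
(Check: W+ + W- = 66 should equal n(n+1)/2 = 66.)
Step 4: Test statistic W = min(W+, W-) = 29.
Step 5: Ties in |d|, so use the tie-corrected normal approximation.
        E[W] = n(n+1)/4 = 11*12/4 = 33.
        Tie groups: |d|=1 (t=2), |d|=3 (t=2), |d|=7 (t=3); sum(t^3 - t) = 36.
        Var[W] = n(n+1)(2n+1)/24 - sum(t^3-t)/48 = 3036/24 - 36/48 = 125.75.
        z = (W - E[W]) / sqrt(Var[W]) = (29 - 33) / 11.2138 = -0.3567.
        Two-sided p = 2*Phi(z) = 0.721315.
Step 6: alpha = 0.1. fail to reject H0.

W+ = 37, W- = 29, W = min = 29, p = 0.721315, fail to reject H0.


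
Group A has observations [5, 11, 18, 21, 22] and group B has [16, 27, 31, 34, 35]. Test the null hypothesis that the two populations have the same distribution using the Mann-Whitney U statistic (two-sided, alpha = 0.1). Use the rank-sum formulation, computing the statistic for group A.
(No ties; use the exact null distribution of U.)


Step 1: Combine and sort all 10 observations; assign midranks.
sorted (value, group): (5,X), (11,X), (16,Y), (18,X), (21,X), (22,X), (27,Y), (31,Y), (34,Y), (35,Y)
ranks: 5->1, 11->2, 16->3, 18->4, 21->5, 22->6, 27->7, 31->8, 34->9, 35->10
Step 2: Rank sum for X: R1 = 1 + 2 + 4 + 5 + 6 = 18.
Step 3: U_X = R1 - n1(n1+1)/2 = 18 - 5*6/2 = 18 - 15 = 3.
       U_Y = n1*n2 - U_X = 25 - 3 = 22.
Step 4: No ties, so the exact null distribution of U (based on enumerating the C(10,5) = 252 equally likely rank assignments) gives the two-sided p-value.
Step 5: p-value = 0.055556; compare to alpha = 0.1. reject H0.

U_X = 3, p = 0.055556, reject H0 at alpha = 0.1.


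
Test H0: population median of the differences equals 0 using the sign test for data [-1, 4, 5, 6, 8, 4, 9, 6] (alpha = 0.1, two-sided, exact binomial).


Step 1: Discard zero differences. Original n = 8; n_eff = number of nonzero differences = 8.
Nonzero differences (with sign): -1, +4, +5, +6, +8, +4, +9, +6
Step 2: Count signs: positive = 7, negative = 1.
Step 3: Under H0: P(positive) = 0.5, so the number of positives S ~ Bin(8, 0.5).
Step 4: Two-sided exact p-value = sum of Bin(8,0.5) probabilities at or below the observed probability = 0.070312.
Step 5: alpha = 0.1. reject H0.

n_eff = 8, pos = 7, neg = 1, p = 0.070312, reject H0.


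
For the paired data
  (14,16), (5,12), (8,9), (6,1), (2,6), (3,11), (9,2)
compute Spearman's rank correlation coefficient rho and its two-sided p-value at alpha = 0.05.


Step 1: Rank x and y separately (midranks; no ties here).
rank(x): 14->7, 5->3, 8->5, 6->4, 2->1, 3->2, 9->6
rank(y): 16->7, 12->6, 9->4, 1->1, 6->3, 11->5, 2->2
Step 2: d_i = R_x(i) - R_y(i); compute d_i^2.
  (7-7)^2=0, (3-6)^2=9, (5-4)^2=1, (4-1)^2=9, (1-3)^2=4, (2-5)^2=9, (6-2)^2=16
sum(d^2) = 48.
Step 3: rho = 1 - 6*48 / (7*(7^2 - 1)) = 1 - 288/336 = 0.142857.
Step 4: Under H0, t = rho * sqrt((n-2)/(1-rho^2)) = 0.3227 ~ t(5).
Step 5: Two-sided p-value from the t-distribution with 5 df = 0.759945.
Step 6: alpha = 0.05. fail to reject H0.

rho = 0.1429, p = 0.759945, fail to reject H0 at alpha = 0.05.


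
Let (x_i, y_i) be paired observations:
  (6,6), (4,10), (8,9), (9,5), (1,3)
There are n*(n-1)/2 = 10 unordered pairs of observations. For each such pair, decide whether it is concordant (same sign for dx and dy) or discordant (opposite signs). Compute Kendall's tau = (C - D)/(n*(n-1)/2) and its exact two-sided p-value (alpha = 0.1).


Step 1: Enumerate the 10 unordered pairs (i,j) with i<j and classify each by sign(x_j-x_i) * sign(y_j-y_i).
  (1,2):dx=-2,dy=+4->D; (1,3):dx=+2,dy=+3->C; (1,4):dx=+3,dy=-1->D; (1,5):dx=-5,dy=-3->C
  (2,3):dx=+4,dy=-1->D; (2,4):dx=+5,dy=-5->D; (2,5):dx=-3,dy=-7->C; (3,4):dx=+1,dy=-4->D
  (3,5):dx=-7,dy=-6->C; (4,5):dx=-8,dy=-2->C
Step 2: C = 5, D = 5, total pairs = 10.
Step 3: tau = (C - D)/(n(n-1)/2) = (5 - 5)/10 = 0.000000.
Step 4: Exact two-sided p-value (enumerate n! = 120 permutations of y under H0): p = 1.000000.
Step 5: alpha = 0.1. fail to reject H0.

tau_b = 0.0000 (C=5, D=5), p = 1.000000, fail to reject H0.


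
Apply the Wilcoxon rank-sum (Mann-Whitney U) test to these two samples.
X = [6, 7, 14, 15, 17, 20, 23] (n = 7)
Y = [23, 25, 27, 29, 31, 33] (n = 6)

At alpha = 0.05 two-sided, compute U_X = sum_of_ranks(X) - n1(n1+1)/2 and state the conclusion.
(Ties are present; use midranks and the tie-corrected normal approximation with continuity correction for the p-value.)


Step 1: Combine and sort all 13 observations; assign midranks.
sorted (value, group): (6,X), (7,X), (14,X), (15,X), (17,X), (20,X), (23,X), (23,Y), (25,Y), (27,Y), (29,Y), (31,Y), (33,Y)
ranks: 6->1, 7->2, 14->3, 15->4, 17->5, 20->6, 23->7.5, 23->7.5, 25->9, 27->10, 29->11, 31->12, 33->13
Step 2: Rank sum for X: R1 = 1 + 2 + 3 + 4 + 5 + 6 + 7.5 = 28.5.
Step 3: U_X = R1 - n1(n1+1)/2 = 28.5 - 7*8/2 = 28.5 - 28 = 0.5.
       U_Y = n1*n2 - U_X = 42 - 0.5 = 41.5.
Step 4: Ties are present, so use the tie-corrected normal approximation (with continuity correction) for the p-value.
Step 5: p-value = 0.004222; compare to alpha = 0.05. reject H0.

U_X = 0.5, p = 0.004222, reject H0 at alpha = 0.05.


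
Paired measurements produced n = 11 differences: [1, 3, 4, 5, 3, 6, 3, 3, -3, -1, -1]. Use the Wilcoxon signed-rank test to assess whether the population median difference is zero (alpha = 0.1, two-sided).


Step 1: Drop any zero differences (none here) and take |d_i|.
|d| = [1, 3, 4, 5, 3, 6, 3, 3, 3, 1, 1]
Step 2: Midrank |d_i| (ties get averaged ranks).
ranks: |1|->2, |3|->6, |4|->9, |5|->10, |3|->6, |6|->11, |3|->6, |3|->6, |3|->6, |1|->2, |1|->2
Step 3: Attach original signs; sum ranks with positive sign and with negative sign.
W+ = 2 + 6 + 9 + 10 + 6 + 11 + 6 + 6 = 56
W- = 6 + 2 + 2 = 10
(Check: W+ + W- = 66 should equal n(n+1)/2 = 66.)
Step 4: Test statistic W = min(W+, W-) = 10.
Step 5: Ties in |d|, so use the tie-corrected normal approximation.
        E[W] = n(n+1)/4 = 11*12/4 = 33.
        Tie groups: |d|=1 (t=3), |d|=3 (t=5); sum(t^3 - t) = 144.
        Var[W] = n(n+1)(2n+1)/24 - sum(t^3-t)/48 = 3036/24 - 144/48 = 123.5.
        z = (W - E[W]) / sqrt(Var[W]) = (10 - 33) / 11.1131 = -2.0696.
        Two-sided p = 2*Phi(z) = 0.038486.
Step 6: alpha = 0.1. reject H0.

W+ = 56, W- = 10, W = min = 10, p = 0.038486, reject H0.


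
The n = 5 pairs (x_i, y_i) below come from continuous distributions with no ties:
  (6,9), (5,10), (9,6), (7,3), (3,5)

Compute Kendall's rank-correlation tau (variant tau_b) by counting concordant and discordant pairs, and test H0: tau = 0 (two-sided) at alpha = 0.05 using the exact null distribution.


Step 1: Enumerate the 10 unordered pairs (i,j) with i<j and classify each by sign(x_j-x_i) * sign(y_j-y_i).
  (1,2):dx=-1,dy=+1->D; (1,3):dx=+3,dy=-3->D; (1,4):dx=+1,dy=-6->D; (1,5):dx=-3,dy=-4->C
  (2,3):dx=+4,dy=-4->D; (2,4):dx=+2,dy=-7->D; (2,5):dx=-2,dy=-5->C; (3,4):dx=-2,dy=-3->C
  (3,5):dx=-6,dy=-1->C; (4,5):dx=-4,dy=+2->D
Step 2: C = 4, D = 6, total pairs = 10.
Step 3: tau = (C - D)/(n(n-1)/2) = (4 - 6)/10 = -0.200000.
Step 4: Exact two-sided p-value (enumerate n! = 120 permutations of y under H0): p = 0.816667.
Step 5: alpha = 0.05. fail to reject H0.

tau_b = -0.2000 (C=4, D=6), p = 0.816667, fail to reject H0.


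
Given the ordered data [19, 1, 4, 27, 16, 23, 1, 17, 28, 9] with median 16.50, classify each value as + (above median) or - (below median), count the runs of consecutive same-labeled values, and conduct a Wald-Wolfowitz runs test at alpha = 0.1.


Step 1: Compute median = 16.50; label A = above, B = below.
Labels in order: ABBABABAAB  (n_A = 5, n_B = 5)
Step 2: Count runs R = 8.
Step 3: Under H0 (random ordering), E[R] = 2*n_A*n_B/(n_A+n_B) + 1 = 2*5*5/10 + 1 = 6.0000.
        Var[R] = 2*n_A*n_B*(2*n_A*n_B - n_A - n_B) / ((n_A+n_B)^2 * (n_A+n_B-1)) = 2000/900 = 2.2222.
        SD[R] = 1.4907.
Step 4: Continuity-corrected z = (R - 0.5 - E[R]) / SD[R] = (8 - 0.5 - 6.0000) / 1.4907 = 1.0062.
Step 5: Two-sided p-value via normal approximation = 2*(1 - Phi(|z|)) = 0.314305.
Step 6: alpha = 0.1. fail to reject H0.

R = 8, z = 1.0062, p = 0.314305, fail to reject H0.


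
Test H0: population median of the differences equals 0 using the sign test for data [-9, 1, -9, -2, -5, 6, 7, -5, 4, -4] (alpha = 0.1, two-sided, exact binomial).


Step 1: Discard zero differences. Original n = 10; n_eff = number of nonzero differences = 10.
Nonzero differences (with sign): -9, +1, -9, -2, -5, +6, +7, -5, +4, -4
Step 2: Count signs: positive = 4, negative = 6.
Step 3: Under H0: P(positive) = 0.5, so the number of positives S ~ Bin(10, 0.5).
Step 4: Two-sided exact p-value = sum of Bin(10,0.5) probabilities at or below the observed probability = 0.753906.
Step 5: alpha = 0.1. fail to reject H0.

n_eff = 10, pos = 4, neg = 6, p = 0.753906, fail to reject H0.


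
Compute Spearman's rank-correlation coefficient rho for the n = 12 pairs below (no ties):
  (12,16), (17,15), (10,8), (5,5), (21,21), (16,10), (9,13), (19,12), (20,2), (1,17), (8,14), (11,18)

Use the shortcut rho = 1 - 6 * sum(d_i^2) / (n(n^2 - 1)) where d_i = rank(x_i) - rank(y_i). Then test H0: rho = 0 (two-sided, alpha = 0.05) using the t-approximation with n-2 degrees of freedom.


Step 1: Rank x and y separately (midranks; no ties here).
rank(x): 12->7, 17->9, 10->5, 5->2, 21->12, 16->8, 9->4, 19->10, 20->11, 1->1, 8->3, 11->6
rank(y): 16->9, 15->8, 8->3, 5->2, 21->12, 10->4, 13->6, 12->5, 2->1, 17->10, 14->7, 18->11
Step 2: d_i = R_x(i) - R_y(i); compute d_i^2.
  (7-9)^2=4, (9-8)^2=1, (5-3)^2=4, (2-2)^2=0, (12-12)^2=0, (8-4)^2=16, (4-6)^2=4, (10-5)^2=25, (11-1)^2=100, (1-10)^2=81, (3-7)^2=16, (6-11)^2=25
sum(d^2) = 276.
Step 3: rho = 1 - 6*276 / (12*(12^2 - 1)) = 1 - 1656/1716 = 0.034965.
Step 4: Under H0, t = rho * sqrt((n-2)/(1-rho^2)) = 0.1106 ~ t(10).
Step 5: Two-sided p-value from the t-distribution with 10 df = 0.914093.
Step 6: alpha = 0.05. fail to reject H0.

rho = 0.0350, p = 0.914093, fail to reject H0 at alpha = 0.05.


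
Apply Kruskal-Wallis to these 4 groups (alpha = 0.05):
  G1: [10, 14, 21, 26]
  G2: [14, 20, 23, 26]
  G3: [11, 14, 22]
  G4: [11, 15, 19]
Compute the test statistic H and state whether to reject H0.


Step 1: Combine all N = 14 observations and assign midranks.
sorted (value, group, rank): (10,G1,1), (11,G3,2.5), (11,G4,2.5), (14,G1,5), (14,G2,5), (14,G3,5), (15,G4,7), (19,G4,8), (20,G2,9), (21,G1,10), (22,G3,11), (23,G2,12), (26,G1,13.5), (26,G2,13.5)
Step 2: Sum ranks within each group.
R_1 = 29.5 (n_1 = 4)
R_2 = 39.5 (n_2 = 4)
R_3 = 18.5 (n_3 = 3)
R_4 = 17.5 (n_4 = 3)
Step 3: H = 12/(N(N+1)) * sum(R_i^2/n_i) - 3(N+1)
     = 12/(14*15) * (29.5^2/4 + 39.5^2/4 + 18.5^2/3 + 17.5^2/3) - 3*15
     = 0.057143 * 823.792 - 45
     = 2.073810.
Step 4: Ties present; correction factor C = 1 - 36/(14^3 - 14) = 0.986813. Corrected H = 2.073810 / 0.986813 = 2.101522.
Step 5: Under H0, H ~ chi^2(3); p-value = 0.551605.
Step 6: alpha = 0.05. fail to reject H0.

H = 2.1015, df = 3, p = 0.551605, fail to reject H0.


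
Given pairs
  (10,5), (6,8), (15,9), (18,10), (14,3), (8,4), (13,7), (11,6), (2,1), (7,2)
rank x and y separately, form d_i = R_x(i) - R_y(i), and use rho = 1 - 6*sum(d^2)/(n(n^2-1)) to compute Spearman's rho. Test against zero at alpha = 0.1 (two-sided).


Step 1: Rank x and y separately (midranks; no ties here).
rank(x): 10->5, 6->2, 15->9, 18->10, 14->8, 8->4, 13->7, 11->6, 2->1, 7->3
rank(y): 5->5, 8->8, 9->9, 10->10, 3->3, 4->4, 7->7, 6->6, 1->1, 2->2
Step 2: d_i = R_x(i) - R_y(i); compute d_i^2.
  (5-5)^2=0, (2-8)^2=36, (9-9)^2=0, (10-10)^2=0, (8-3)^2=25, (4-4)^2=0, (7-7)^2=0, (6-6)^2=0, (1-1)^2=0, (3-2)^2=1
sum(d^2) = 62.
Step 3: rho = 1 - 6*62 / (10*(10^2 - 1)) = 1 - 372/990 = 0.624242.
Step 4: Under H0, t = rho * sqrt((n-2)/(1-rho^2)) = 2.2601 ~ t(8).
Step 5: Two-sided p-value from the t-distribution with 8 df = 0.053718.
Step 6: alpha = 0.1. reject H0.

rho = 0.6242, p = 0.053718, reject H0 at alpha = 0.1.


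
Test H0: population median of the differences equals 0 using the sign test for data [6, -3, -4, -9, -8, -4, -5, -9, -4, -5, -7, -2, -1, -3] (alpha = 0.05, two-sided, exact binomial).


Step 1: Discard zero differences. Original n = 14; n_eff = number of nonzero differences = 14.
Nonzero differences (with sign): +6, -3, -4, -9, -8, -4, -5, -9, -4, -5, -7, -2, -1, -3
Step 2: Count signs: positive = 1, negative = 13.
Step 3: Under H0: P(positive) = 0.5, so the number of positives S ~ Bin(14, 0.5).
Step 4: Two-sided exact p-value = sum of Bin(14,0.5) probabilities at or below the observed probability = 0.001831.
Step 5: alpha = 0.05. reject H0.

n_eff = 14, pos = 1, neg = 13, p = 0.001831, reject H0.


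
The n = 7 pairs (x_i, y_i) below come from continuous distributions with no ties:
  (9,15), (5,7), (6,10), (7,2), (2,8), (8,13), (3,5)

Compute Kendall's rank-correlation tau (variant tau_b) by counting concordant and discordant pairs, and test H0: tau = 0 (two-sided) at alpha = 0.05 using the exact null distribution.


Step 1: Enumerate the 21 unordered pairs (i,j) with i<j and classify each by sign(x_j-x_i) * sign(y_j-y_i).
  (1,2):dx=-4,dy=-8->C; (1,3):dx=-3,dy=-5->C; (1,4):dx=-2,dy=-13->C; (1,5):dx=-7,dy=-7->C
  (1,6):dx=-1,dy=-2->C; (1,7):dx=-6,dy=-10->C; (2,3):dx=+1,dy=+3->C; (2,4):dx=+2,dy=-5->D
  (2,5):dx=-3,dy=+1->D; (2,6):dx=+3,dy=+6->C; (2,7):dx=-2,dy=-2->C; (3,4):dx=+1,dy=-8->D
  (3,5):dx=-4,dy=-2->C; (3,6):dx=+2,dy=+3->C; (3,7):dx=-3,dy=-5->C; (4,5):dx=-5,dy=+6->D
  (4,6):dx=+1,dy=+11->C; (4,7):dx=-4,dy=+3->D; (5,6):dx=+6,dy=+5->C; (5,7):dx=+1,dy=-3->D
  (6,7):dx=-5,dy=-8->C
Step 2: C = 15, D = 6, total pairs = 21.
Step 3: tau = (C - D)/(n(n-1)/2) = (15 - 6)/21 = 0.428571.
Step 4: Exact two-sided p-value (enumerate n! = 5040 permutations of y under H0): p = 0.238889.
Step 5: alpha = 0.05. fail to reject H0.

tau_b = 0.4286 (C=15, D=6), p = 0.238889, fail to reject H0.


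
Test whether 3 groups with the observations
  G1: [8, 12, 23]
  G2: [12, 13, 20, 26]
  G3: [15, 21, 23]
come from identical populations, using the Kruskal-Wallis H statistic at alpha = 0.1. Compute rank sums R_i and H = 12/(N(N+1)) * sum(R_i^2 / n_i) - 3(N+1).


Step 1: Combine all N = 10 observations and assign midranks.
sorted (value, group, rank): (8,G1,1), (12,G1,2.5), (12,G2,2.5), (13,G2,4), (15,G3,5), (20,G2,6), (21,G3,7), (23,G1,8.5), (23,G3,8.5), (26,G2,10)
Step 2: Sum ranks within each group.
R_1 = 12 (n_1 = 3)
R_2 = 22.5 (n_2 = 4)
R_3 = 20.5 (n_3 = 3)
Step 3: H = 12/(N(N+1)) * sum(R_i^2/n_i) - 3(N+1)
     = 12/(10*11) * (12^2/3 + 22.5^2/4 + 20.5^2/3) - 3*11
     = 0.109091 * 314.646 - 33
     = 1.325000.
Step 4: Ties present; correction factor C = 1 - 12/(10^3 - 10) = 0.987879. Corrected H = 1.325000 / 0.987879 = 1.341258.
Step 5: Under H0, H ~ chi^2(2); p-value = 0.511387.
Step 6: alpha = 0.1. fail to reject H0.

H = 1.3413, df = 2, p = 0.511387, fail to reject H0.


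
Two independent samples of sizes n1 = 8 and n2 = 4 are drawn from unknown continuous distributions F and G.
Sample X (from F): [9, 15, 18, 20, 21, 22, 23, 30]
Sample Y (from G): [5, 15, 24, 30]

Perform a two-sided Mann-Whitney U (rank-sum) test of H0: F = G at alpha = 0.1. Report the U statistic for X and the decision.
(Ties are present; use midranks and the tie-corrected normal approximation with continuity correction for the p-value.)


Step 1: Combine and sort all 12 observations; assign midranks.
sorted (value, group): (5,Y), (9,X), (15,X), (15,Y), (18,X), (20,X), (21,X), (22,X), (23,X), (24,Y), (30,X), (30,Y)
ranks: 5->1, 9->2, 15->3.5, 15->3.5, 18->5, 20->6, 21->7, 22->8, 23->9, 24->10, 30->11.5, 30->11.5
Step 2: Rank sum for X: R1 = 2 + 3.5 + 5 + 6 + 7 + 8 + 9 + 11.5 = 52.
Step 3: U_X = R1 - n1(n1+1)/2 = 52 - 8*9/2 = 52 - 36 = 16.
       U_Y = n1*n2 - U_X = 32 - 16 = 16.
Step 4: Ties are present, so use the tie-corrected normal approximation (with continuity correction) for the p-value.
Step 5: p-value = 1.000000; compare to alpha = 0.1. fail to reject H0.

U_X = 16, p = 1.000000, fail to reject H0 at alpha = 0.1.


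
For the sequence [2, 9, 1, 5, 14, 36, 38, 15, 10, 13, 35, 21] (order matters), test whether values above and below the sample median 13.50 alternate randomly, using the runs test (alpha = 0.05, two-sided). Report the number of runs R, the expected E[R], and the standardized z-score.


Step 1: Compute median = 13.50; label A = above, B = below.
Labels in order: BBBBAAAABBAA  (n_A = 6, n_B = 6)
Step 2: Count runs R = 4.
Step 3: Under H0 (random ordering), E[R] = 2*n_A*n_B/(n_A+n_B) + 1 = 2*6*6/12 + 1 = 7.0000.
        Var[R] = 2*n_A*n_B*(2*n_A*n_B - n_A - n_B) / ((n_A+n_B)^2 * (n_A+n_B-1)) = 4320/1584 = 2.7273.
        SD[R] = 1.6514.
Step 4: Continuity-corrected z = (R + 0.5 - E[R]) / SD[R] = (4 + 0.5 - 7.0000) / 1.6514 = -1.5138.
Step 5: Two-sided p-value via normal approximation = 2*(1 - Phi(|z|)) = 0.130070.
Step 6: alpha = 0.05. fail to reject H0.

R = 4, z = -1.5138, p = 0.130070, fail to reject H0.


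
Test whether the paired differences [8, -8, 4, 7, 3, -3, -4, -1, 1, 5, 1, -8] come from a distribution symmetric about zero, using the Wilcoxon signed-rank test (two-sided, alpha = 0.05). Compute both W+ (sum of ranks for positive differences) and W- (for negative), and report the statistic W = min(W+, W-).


Step 1: Drop any zero differences (none here) and take |d_i|.
|d| = [8, 8, 4, 7, 3, 3, 4, 1, 1, 5, 1, 8]
Step 2: Midrank |d_i| (ties get averaged ranks).
ranks: |8|->11, |8|->11, |4|->6.5, |7|->9, |3|->4.5, |3|->4.5, |4|->6.5, |1|->2, |1|->2, |5|->8, |1|->2, |8|->11
Step 3: Attach original signs; sum ranks with positive sign and with negative sign.
W+ = 11 + 6.5 + 9 + 4.5 + 2 + 8 + 2 = 43
W- = 11 + 4.5 + 6.5 + 2 + 11 = 35
(Check: W+ + W- = 78 should equal n(n+1)/2 = 78.)
Step 4: Test statistic W = min(W+, W-) = 35.
Step 5: Ties in |d|, so use the tie-corrected normal approximation.
        E[W] = n(n+1)/4 = 12*13/4 = 39.
        Tie groups: |d|=1 (t=3), |d|=3 (t=2), |d|=4 (t=2), |d|=8 (t=3); sum(t^3 - t) = 60.
        Var[W] = n(n+1)(2n+1)/24 - sum(t^3-t)/48 = 3900/24 - 60/48 = 161.25.
        z = (W - E[W]) / sqrt(Var[W]) = (35 - 39) / 12.6984 = -0.3150.
        Two-sided p = 2*Phi(z) = 0.752762.
Step 6: alpha = 0.05. fail to reject H0.

W+ = 43, W- = 35, W = min = 35, p = 0.752762, fail to reject H0.


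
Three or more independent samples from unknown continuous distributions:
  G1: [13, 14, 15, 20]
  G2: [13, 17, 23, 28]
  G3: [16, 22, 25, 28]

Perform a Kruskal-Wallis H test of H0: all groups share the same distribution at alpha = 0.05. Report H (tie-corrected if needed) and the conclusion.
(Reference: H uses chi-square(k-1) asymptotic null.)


Step 1: Combine all N = 12 observations and assign midranks.
sorted (value, group, rank): (13,G1,1.5), (13,G2,1.5), (14,G1,3), (15,G1,4), (16,G3,5), (17,G2,6), (20,G1,7), (22,G3,8), (23,G2,9), (25,G3,10), (28,G2,11.5), (28,G3,11.5)
Step 2: Sum ranks within each group.
R_1 = 15.5 (n_1 = 4)
R_2 = 28 (n_2 = 4)
R_3 = 34.5 (n_3 = 4)
Step 3: H = 12/(N(N+1)) * sum(R_i^2/n_i) - 3(N+1)
     = 12/(12*13) * (15.5^2/4 + 28^2/4 + 34.5^2/4) - 3*13
     = 0.076923 * 553.625 - 39
     = 3.586538.
Step 4: Ties present; correction factor C = 1 - 12/(12^3 - 12) = 0.993007. Corrected H = 3.586538 / 0.993007 = 3.611796.
Step 5: Under H0, H ~ chi^2(2); p-value = 0.164327.
Step 6: alpha = 0.05. fail to reject H0.

H = 3.6118, df = 2, p = 0.164327, fail to reject H0.


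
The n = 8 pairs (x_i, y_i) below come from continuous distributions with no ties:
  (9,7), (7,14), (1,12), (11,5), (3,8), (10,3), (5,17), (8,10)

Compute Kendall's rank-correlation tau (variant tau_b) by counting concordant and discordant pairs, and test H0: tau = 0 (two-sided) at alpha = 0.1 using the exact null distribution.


Step 1: Enumerate the 28 unordered pairs (i,j) with i<j and classify each by sign(x_j-x_i) * sign(y_j-y_i).
  (1,2):dx=-2,dy=+7->D; (1,3):dx=-8,dy=+5->D; (1,4):dx=+2,dy=-2->D; (1,5):dx=-6,dy=+1->D
  (1,6):dx=+1,dy=-4->D; (1,7):dx=-4,dy=+10->D; (1,8):dx=-1,dy=+3->D; (2,3):dx=-6,dy=-2->C
  (2,4):dx=+4,dy=-9->D; (2,5):dx=-4,dy=-6->C; (2,6):dx=+3,dy=-11->D; (2,7):dx=-2,dy=+3->D
  (2,8):dx=+1,dy=-4->D; (3,4):dx=+10,dy=-7->D; (3,5):dx=+2,dy=-4->D; (3,6):dx=+9,dy=-9->D
  (3,7):dx=+4,dy=+5->C; (3,8):dx=+7,dy=-2->D; (4,5):dx=-8,dy=+3->D; (4,6):dx=-1,dy=-2->C
  (4,7):dx=-6,dy=+12->D; (4,8):dx=-3,dy=+5->D; (5,6):dx=+7,dy=-5->D; (5,7):dx=+2,dy=+9->C
  (5,8):dx=+5,dy=+2->C; (6,7):dx=-5,dy=+14->D; (6,8):dx=-2,dy=+7->D; (7,8):dx=+3,dy=-7->D
Step 2: C = 6, D = 22, total pairs = 28.
Step 3: tau = (C - D)/(n(n-1)/2) = (6 - 22)/28 = -0.571429.
Step 4: Exact two-sided p-value (enumerate n! = 40320 permutations of y under H0): p = 0.061012.
Step 5: alpha = 0.1. reject H0.

tau_b = -0.5714 (C=6, D=22), p = 0.061012, reject H0.


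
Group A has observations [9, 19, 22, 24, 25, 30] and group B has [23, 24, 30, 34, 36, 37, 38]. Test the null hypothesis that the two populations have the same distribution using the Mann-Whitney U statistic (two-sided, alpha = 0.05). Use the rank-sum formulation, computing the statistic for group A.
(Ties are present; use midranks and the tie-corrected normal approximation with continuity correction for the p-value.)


Step 1: Combine and sort all 13 observations; assign midranks.
sorted (value, group): (9,X), (19,X), (22,X), (23,Y), (24,X), (24,Y), (25,X), (30,X), (30,Y), (34,Y), (36,Y), (37,Y), (38,Y)
ranks: 9->1, 19->2, 22->3, 23->4, 24->5.5, 24->5.5, 25->7, 30->8.5, 30->8.5, 34->10, 36->11, 37->12, 38->13
Step 2: Rank sum for X: R1 = 1 + 2 + 3 + 5.5 + 7 + 8.5 = 27.
Step 3: U_X = R1 - n1(n1+1)/2 = 27 - 6*7/2 = 27 - 21 = 6.
       U_Y = n1*n2 - U_X = 42 - 6 = 36.
Step 4: Ties are present, so use the tie-corrected normal approximation (with continuity correction) for the p-value.
Step 5: p-value = 0.037788; compare to alpha = 0.05. reject H0.

U_X = 6, p = 0.037788, reject H0 at alpha = 0.05.
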